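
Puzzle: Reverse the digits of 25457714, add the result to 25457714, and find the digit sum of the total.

34

Reversal of 25457714 is 41775452; 25457714 + 41775452 = 67233166.
Digit sum of 67233166: 6+7+2+3+3+1+6+6 = 34.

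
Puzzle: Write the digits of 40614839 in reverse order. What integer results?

Reversing 40614839 gives 93841604.

93841604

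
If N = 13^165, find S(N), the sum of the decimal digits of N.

892

13^165 = 6319069480642433923999045940772557419649008396607754030592334163519412162795775152788384489312589510159993123067835775202934246783953818219463770772776967840257952548656938472729078493
Sum of its 184 digits: 892.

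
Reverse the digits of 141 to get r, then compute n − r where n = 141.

0

Reverse of 141 is 141.
141 − 141 = 0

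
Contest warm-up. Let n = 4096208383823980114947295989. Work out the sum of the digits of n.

4+0+9+6+2+0+8+3+8+3+8+2+3+9+8+0+1+1+4+9+4+7+2+9+5+9+8+9 = 141

141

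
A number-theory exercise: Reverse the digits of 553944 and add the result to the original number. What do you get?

Reverse of 553944 is 449355.
553944 + 449355 = 1003299

1003299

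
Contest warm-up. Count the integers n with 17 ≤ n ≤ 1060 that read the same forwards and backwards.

99

The integers in [17, 1060] that read the same forwards and backwards: 22, 33, 44, 55, 66, 77, …, 999, 1001.
99 qualify.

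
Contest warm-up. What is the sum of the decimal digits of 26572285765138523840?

2+6+5+7+2+2+8+5+7+6+5+1+3+8+5+2+3+8+4+0 = 89

89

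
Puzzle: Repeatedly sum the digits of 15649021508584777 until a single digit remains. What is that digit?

7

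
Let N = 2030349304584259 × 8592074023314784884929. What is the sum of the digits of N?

164

2030349304584259 × 8592074023314784884929 = 17444911518173649840813188141499732611
Sum of its 38 digits: 164.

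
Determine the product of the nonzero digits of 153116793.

1×5×3×1×1×6×7×9×3 = 17010

17010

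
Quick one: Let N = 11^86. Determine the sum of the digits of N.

11^86 = 362886593255124255194791477358808981270609809471944990809879058292055075790399576845456361
Sum of its 90 digits: 454.

454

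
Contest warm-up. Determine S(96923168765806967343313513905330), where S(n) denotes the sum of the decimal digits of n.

144

9+6+9+2+3+1+6+8+7+6+5+8+0+6+9+6+7+3+4+3+3+1+3+5+1+3+9+0+5+3+3+0 = 144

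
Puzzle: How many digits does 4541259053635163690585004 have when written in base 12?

4541259053635163690585004 in base 12 is 828664941BA097629055890, which has 23 digits.

23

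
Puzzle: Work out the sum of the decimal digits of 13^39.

199

13^39 = 27783742160348572763840067510872319734178277
Sum of its 44 digits: 199.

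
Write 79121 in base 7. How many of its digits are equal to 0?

79121 in base 7 is 446450.
The digit 0 appears 1 time.

1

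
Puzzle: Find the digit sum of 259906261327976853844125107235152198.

2+5+9+9+0+6+2+6+1+3+2+7+9+7+6+8+5+3+8+4+4+1+2+5+1+0+7+2+3+5+1+5+2+1+9+8 = 158

158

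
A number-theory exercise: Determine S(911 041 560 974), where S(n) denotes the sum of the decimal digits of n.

47

9+1+1+0+4+1+5+6+0+9+7+4 = 47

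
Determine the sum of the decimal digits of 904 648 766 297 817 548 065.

112

9+0+4+6+4+8+7+6+6+2+9+7+8+1+7+5+4+8+0+6+5 = 112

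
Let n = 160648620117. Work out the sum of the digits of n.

1+6+0+6+4+8+6+2+0+1+1+7 = 42

42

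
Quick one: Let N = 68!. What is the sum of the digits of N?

342

68! = 2480035542436830599600990418569171581047399201355367672371710738018221445712183296000000000000000
Sum of its 97 digits: 342.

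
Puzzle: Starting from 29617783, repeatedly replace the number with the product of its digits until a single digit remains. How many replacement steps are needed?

2

29617783 → 127008 → 0 (2 steps)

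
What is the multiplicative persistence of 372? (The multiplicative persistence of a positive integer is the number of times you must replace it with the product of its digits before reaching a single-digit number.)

2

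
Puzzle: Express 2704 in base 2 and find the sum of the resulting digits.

2704 in base 2 is 101010010000.
Digit sum: 1+0+1+0+1+0+0+1+0+0+0+0 = 4.

4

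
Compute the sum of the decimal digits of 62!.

62! = 31469973260387937525653122354950764088012280797258232192163168247821107200000000000000
Sum of its 86 digits: 306.

306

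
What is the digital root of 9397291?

4

9+3+9+7+2+9+1 = 40
4+0 = 4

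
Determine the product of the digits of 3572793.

39690

3×5×7×2×7×9×3 = 39690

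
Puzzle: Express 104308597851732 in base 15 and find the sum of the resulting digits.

104308597851732 in base 15 is C0D48CB7A4DC.
Digit sum: 12+0+13+4+8+12+11+7+10+4+13+12 = 106.

106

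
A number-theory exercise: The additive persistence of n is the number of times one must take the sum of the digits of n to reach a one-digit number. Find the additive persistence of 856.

856 → 19 → 10 → 1 (3 steps)

3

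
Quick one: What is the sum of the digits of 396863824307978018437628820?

3+9+6+8+6+3+8+2+4+3+0+7+9+7+8+0+1+8+4+3+7+6+2+8+8+2+0 = 132

132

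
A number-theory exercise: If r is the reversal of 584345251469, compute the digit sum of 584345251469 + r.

76

Reversal of 584345251469 is 964152543485; 584345251469 + 964152543485 = 1548497794954.
Digit sum of 1548497794954: 1+5+4+8+4+9+7+7+9+4+9+5+4 = 76.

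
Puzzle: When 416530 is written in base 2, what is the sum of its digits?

416530 in base 2 is 1100101101100010010.
Digit sum: 1+1+0+0+1+0+1+1+0+1+1+0+0+0+1+0+0+1+0 = 9.

9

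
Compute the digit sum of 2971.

2+9+7+1 = 19

19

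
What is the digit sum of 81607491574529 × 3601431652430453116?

81607491574529 × 3601431652430453116 = 293903803231960256629107754282364
Sum of its 33 digits: 137.

137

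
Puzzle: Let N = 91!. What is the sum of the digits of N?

594

91! = 135200152767840296255166568759495142147586866476906677791741734597153670771559994765685283954750449427751168336768008192000000000000000000000
Sum of its 141 digits: 594.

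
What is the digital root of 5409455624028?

5+4+0+9+4+5+5+6+2+4+0+2+8 = 54
5+4 = 9

9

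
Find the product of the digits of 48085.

4×8×0×8×5 = 0

0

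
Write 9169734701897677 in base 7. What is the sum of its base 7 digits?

55

9169734701897677 in base 7 is 5426314320101025565.
Digit sum: 5+4+2+6+3+1+4+3+2+0+1+0+1+0+2+5+5+6+5 = 55.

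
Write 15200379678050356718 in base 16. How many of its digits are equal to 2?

15200379678050356718 in base 16 is D2F298C839420DEE.
The digit 2 appears 3 times.

3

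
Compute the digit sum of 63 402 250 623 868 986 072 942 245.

113

6+3+4+0+2+2+5+0+6+2+3+8+6+8+9+8+6+0+7+2+9+4+2+2+4+5 = 113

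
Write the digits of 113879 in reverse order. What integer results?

Reversing 113879 gives 978311.

978311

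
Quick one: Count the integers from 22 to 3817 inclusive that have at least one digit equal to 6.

1046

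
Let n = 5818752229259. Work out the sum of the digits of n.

5+8+1+8+7+5+2+2+2+9+2+5+9 = 65

65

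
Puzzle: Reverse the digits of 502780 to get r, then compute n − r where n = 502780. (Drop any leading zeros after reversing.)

Reverse of 502780 is 87205.
502780 − 87205 = 415575

415575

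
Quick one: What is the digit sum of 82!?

82! = 475364333701284174842138206989404946643813294067993328617160934076743994734899148613007131808479167119360000000000000000000
Sum of its 123 digits: 477.

477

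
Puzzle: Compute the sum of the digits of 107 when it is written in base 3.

7

107 in base 3 is 10222.
Digit sum: 1+0+2+2+2 = 7.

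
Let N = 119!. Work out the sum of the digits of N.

119! = 55745857612076058813234317117419771556272886109483581752463927935846946310374691578057284710599874844234646982443450754604453404911734348832487342619913750049708004343808000000000000000000000000000
Sum of its 197 digits: 774.

774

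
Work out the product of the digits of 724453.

3360

7×2×4×4×5×3 = 3360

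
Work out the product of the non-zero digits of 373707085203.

740880

3×7×3×7×7×8×5×2×3 = 740880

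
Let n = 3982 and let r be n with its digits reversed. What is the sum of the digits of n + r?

26

Reversal of 3982 is 2893; 3982 + 2893 = 6875.
Digit sum of 6875: 6+8+7+5 = 26.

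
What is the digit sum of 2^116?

2^116 = 83076749736557242056487941267521536
Sum of its 35 digits: 166.

166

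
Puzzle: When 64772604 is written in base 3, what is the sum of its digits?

64772604 in base 3 is 11111212210022100.
Digit sum: 1+1+1+1+1+2+1+2+2+1+0+0+2+2+1+0+0 = 18.

18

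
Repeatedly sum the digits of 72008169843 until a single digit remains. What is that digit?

7+2+0+0+8+1+6+9+8+4+3 = 48
4+8 = 12
1+2 = 3
(Equivalently, 72008169843 mod 9 = 3.)

3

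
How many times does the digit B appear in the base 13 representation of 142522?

142522 in base 13 is 4CB43.
The digit B appears 1 time.

1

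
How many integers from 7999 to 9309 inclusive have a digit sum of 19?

98

The integers in [7999, 9309] that have a digit sum of 19: 8029, 8038, 8047, 8056, 8065, 8074, …, 9280, 9307.
98 qualify.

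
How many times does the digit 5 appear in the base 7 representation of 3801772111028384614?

3801772111028384614 in base 7 is 6543435112604514220402.
The digit 5 appears 3 times.

3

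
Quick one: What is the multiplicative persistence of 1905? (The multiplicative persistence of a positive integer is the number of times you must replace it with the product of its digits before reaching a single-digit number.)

1

1905 → 0 (1 step)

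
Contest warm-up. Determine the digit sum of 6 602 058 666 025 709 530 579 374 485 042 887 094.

170

6+6+0+2+0+5+8+6+6+6+0+2+5+7+0+9+5+3+0+5+7+9+3+7+4+4+8+5+0+4+2+8+8+7+0+9+4 = 170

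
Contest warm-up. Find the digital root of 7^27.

1

The digital root of n equals n mod 9 (or 9 when 9 | n), so we need 7^27 mod 9.
7^27 ≡ 1 (mod 9), so the digital root is 1.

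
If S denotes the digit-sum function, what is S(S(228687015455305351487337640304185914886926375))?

3

First digit sum: 201.
2+0+1 = 3.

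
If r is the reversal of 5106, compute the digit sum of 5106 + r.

Reversal of 5106 is 6015; 5106 + 6015 = 11121.
Digit sum of 11121: 1+1+1+2+1 = 6.

6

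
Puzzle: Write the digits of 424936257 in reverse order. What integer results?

752639424

Reversing 424936257 gives 752639424.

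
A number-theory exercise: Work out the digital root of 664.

7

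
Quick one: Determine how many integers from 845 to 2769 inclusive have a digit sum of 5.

The integers in [845, 2769] that have a digit sum of 5: 1004, 1013, 1022, 1031, 1040, 1103, …, 2210, 2300.
25 qualify.

25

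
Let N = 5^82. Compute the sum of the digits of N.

247

5^82 = 2067951531382569187178521730174907133914530277252197265625
Sum of its 58 digits: 247.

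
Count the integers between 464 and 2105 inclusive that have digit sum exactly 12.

110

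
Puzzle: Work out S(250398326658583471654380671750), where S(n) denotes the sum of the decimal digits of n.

2+5+0+3+9+8+3+2+6+6+5+8+5+8+3+4+7+1+6+5+4+3+8+0+6+7+1+7+5+0 = 137

137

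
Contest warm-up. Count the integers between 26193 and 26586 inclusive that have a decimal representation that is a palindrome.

The integers in [26193, 26586] that have a decimal representation that is a palindrome: 26262, 26362, 26462, 26562.
4 qualify.

4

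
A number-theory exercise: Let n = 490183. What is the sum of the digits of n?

4+9+0+1+8+3 = 25

25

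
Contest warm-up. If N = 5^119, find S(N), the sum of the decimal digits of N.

344

5^119 = 150463276905252801019998276764447446760789191266827202753120218403637409210205078125
Sum of its 84 digits: 344.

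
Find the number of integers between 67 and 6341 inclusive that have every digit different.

3389

The integers in [67, 6341] that have every digit different: 67, 68, 69, 70, 71, 72, …, 6340, 6341.
3389 qualify.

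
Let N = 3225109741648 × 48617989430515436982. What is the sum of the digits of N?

156

3225109741648 × 48617989430515436982 = 156798351331694835612493844826336
Sum of its 33 digits: 156.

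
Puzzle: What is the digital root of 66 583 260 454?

4

6+6+5+8+3+2+6+0+4+5+4 = 49
4+9 = 13
1+3 = 4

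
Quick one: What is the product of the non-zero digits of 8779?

8×7×7×9 = 3528

3528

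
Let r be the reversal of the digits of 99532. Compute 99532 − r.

75933

Reverse of 99532 is 23599.
99532 − 23599 = 75933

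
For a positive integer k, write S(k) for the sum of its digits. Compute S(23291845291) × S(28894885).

2392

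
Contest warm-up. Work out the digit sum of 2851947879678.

81

2+8+5+1+9+4+7+8+7+9+6+7+8 = 81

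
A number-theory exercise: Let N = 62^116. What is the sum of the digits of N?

901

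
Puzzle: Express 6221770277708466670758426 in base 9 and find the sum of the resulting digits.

6221770277708466670758426 in base 9 is 85888788146641581401685370.
Digit sum: 8+5+8+8+8+7+8+8+1+4+6+6+4+1+5+8+1+4+0+1+6+8+5+3+7+0 = 130.

130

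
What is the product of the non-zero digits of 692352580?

129600

6×9×2×3×5×2×5×8 = 129600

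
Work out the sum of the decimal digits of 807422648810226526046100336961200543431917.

8+0+7+4+2+2+6+4+8+8+1+0+2+2+6+5+2+6+0+4+6+1+0+0+3+3+6+9+6+1+2+0+0+5+4+3+4+3+1+9+1+7 = 151

151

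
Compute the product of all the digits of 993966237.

3306744

9×9×3×9×6×6×2×3×7 = 3306744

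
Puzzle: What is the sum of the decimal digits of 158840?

26

1+5+8+8+4+0 = 26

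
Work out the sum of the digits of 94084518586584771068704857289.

154

9+4+0+8+4+5+1+8+5+8+6+5+8+4+7+7+1+0+6+8+7+0+4+8+5+7+2+8+9 = 154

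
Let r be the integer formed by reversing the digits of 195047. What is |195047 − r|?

Reverse of 195047 is 740591.
|195047 − 740591| = 545544

545544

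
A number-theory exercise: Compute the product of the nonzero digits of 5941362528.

5×9×4×1×3×6×2×5×2×8 = 518400

518400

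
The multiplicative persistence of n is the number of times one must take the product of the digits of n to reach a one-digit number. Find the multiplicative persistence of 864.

864 → 192 → 18 → 8 (3 steps)

3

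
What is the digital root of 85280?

5

8+5+2+8+0 = 23
2+3 = 5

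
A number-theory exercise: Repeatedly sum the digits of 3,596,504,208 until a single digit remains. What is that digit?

6

3+5+9+6+5+0+4+2+0+8 = 42
4+2 = 6
(Equivalently, 3,596,504,208 mod 9 = 6.)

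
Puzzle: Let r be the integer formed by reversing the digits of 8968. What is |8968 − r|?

270

Reverse of 8968 is 8698.
|8968 − 8698| = 270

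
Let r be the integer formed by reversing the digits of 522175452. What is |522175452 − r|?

267604227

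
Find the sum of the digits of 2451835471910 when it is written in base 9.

2451835471910 in base 9 is 8611548000625.
Digit sum: 8+6+1+1+5+4+8+0+0+0+6+2+5 = 46.

46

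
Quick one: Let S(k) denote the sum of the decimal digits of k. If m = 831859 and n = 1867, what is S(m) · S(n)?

S(831859) = 8+3+1+8+5+9 = 34.
S(1867) = 1+8+6+7 = 22.
34 · 22 = 748.

748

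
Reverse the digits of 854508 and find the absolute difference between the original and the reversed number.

49050

Reverse of 854508 is 805458.
|854508 − 805458| = 49050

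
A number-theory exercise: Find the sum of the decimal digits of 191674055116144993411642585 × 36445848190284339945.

261

191674055116144993411642585 × 36445848190284339945 = 6985723514779213838198927467487862964978557825
Sum of its 46 digits: 261.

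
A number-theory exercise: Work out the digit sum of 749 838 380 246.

7+4+9+8+3+8+3+8+0+2+4+6 = 62

62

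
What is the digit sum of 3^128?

279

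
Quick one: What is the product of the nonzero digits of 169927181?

54432

1×6×9×9×2×7×1×8×1 = 54432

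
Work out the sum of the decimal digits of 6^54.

171

6^54 = 1047532535594334222593508922191671036215296
Sum of its 43 digits: 171.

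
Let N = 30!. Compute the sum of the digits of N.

117

30! = 265252859812191058636308480000000
Sum of its 33 digits: 117.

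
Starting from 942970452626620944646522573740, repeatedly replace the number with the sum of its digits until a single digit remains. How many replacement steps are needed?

942970452626620944646522573740 → 132 → 6 (2 steps)

2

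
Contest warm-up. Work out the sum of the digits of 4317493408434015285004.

4+3+1+7+4+9+3+4+0+8+4+3+4+0+1+5+2+8+5+0+0+4 = 79

79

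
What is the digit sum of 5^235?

797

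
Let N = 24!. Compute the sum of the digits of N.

24! = 620448401733239439360000
Sum of its 24 digits: 81.

81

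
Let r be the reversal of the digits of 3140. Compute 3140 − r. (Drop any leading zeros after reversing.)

Reverse of 3140 is 413.
3140 − 413 = 2727

2727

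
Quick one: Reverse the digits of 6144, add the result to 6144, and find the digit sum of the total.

Reversal of 6144 is 4416; 6144 + 4416 = 10560.
Digit sum of 10560: 1+0+5+6+0 = 12.

12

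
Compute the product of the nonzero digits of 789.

504

7×8×9 = 504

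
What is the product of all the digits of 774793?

7×7×4×7×9×3 = 37044

37044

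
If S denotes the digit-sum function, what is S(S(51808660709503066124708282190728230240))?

7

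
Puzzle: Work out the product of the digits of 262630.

2×6×2×6×3×0 = 0

0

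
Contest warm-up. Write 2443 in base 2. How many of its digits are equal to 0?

6

2443 in base 2 is 100110001011.
The digit 0 appears 6 times.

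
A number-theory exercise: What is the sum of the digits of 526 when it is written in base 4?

526 in base 4 is 20032.
Digit sum: 2+0+0+3+2 = 7.

7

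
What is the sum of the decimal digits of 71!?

71! = 850478588567862317521167644239926010288584608120796235886430763388588680378079017697280000000000000000
Sum of its 102 digits: 423.

423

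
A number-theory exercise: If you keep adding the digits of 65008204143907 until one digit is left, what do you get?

4

6+5+0+0+8+2+0+4+1+4+3+9+0+7 = 49
4+9 = 13
1+3 = 4
(Equivalently, 65008204143907 mod 9 = 4.)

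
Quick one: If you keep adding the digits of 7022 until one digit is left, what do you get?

2

7+0+2+2 = 11
1+1 = 2
(Equivalently, 7022 mod 9 = 2.)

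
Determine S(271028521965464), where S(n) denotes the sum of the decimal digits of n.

2+7+1+0+2+8+5+2+1+9+6+5+4+6+4 = 62

62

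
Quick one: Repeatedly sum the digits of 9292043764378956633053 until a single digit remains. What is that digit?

5

9+2+9+2+0+4+3+7+6+4+3+7+8+9+5+6+6+3+3+0+5+3 = 104
1+0+4 = 5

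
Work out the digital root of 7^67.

7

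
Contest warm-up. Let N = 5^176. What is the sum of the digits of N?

583

5^176 = 1044048714879763924273647057481047608912186281291034647641381832875155719135597796355663380296618925058282911777496337890625
Sum of its 124 digits: 583.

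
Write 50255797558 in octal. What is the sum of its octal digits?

50255797558 in base 8 is 566336516466.
Digit sum: 5+6+6+3+3+6+5+1+6+4+6+6 = 57.

57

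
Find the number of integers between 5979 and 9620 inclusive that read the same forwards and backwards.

The integers in [5979, 9620] that read the same forwards and backwards: 5995, 6006, 6116, 6226, 6336, 6446, …, 9449, 9559.
37 qualify.

37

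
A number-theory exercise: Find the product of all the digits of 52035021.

0

5×2×0×3×5×0×2×1 = 0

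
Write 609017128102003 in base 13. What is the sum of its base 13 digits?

609017128102003 in base 13 is 201A90B80925CA.
Digit sum: 2+0+1+10+9+0+11+8+0+9+2+5+12+10 = 79.

79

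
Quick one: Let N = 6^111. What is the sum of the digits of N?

387

6^111 = 237022073235798140523131680268796863968652076808504395016684686594984571128407503405056
Sum of its 87 digits: 387.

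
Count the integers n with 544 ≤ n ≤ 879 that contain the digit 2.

The integers in [544, 879] that contain the digit 2: 552, 562, 572, 582, 592, 602, …, 862, 872.
60 qualify.

60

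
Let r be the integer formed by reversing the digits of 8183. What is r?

3818

Reversing 8183 gives 3818.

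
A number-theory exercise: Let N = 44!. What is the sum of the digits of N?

44! = 2658271574788448768043625811014615890319638528000000000
Sum of its 55 digits: 216.

216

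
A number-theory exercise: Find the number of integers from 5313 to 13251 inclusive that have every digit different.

3070

The integers in [5313, 13251] that have every digit different: 5314, 5316, 5317, 5318, 5319, 5320, …, 13249, 13250.
3070 qualify.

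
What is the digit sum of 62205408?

6+2+2+0+5+4+0+8 = 27

27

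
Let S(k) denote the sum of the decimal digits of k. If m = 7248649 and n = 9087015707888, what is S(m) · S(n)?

2720

S(7248649) = 7+2+4+8+6+4+9 = 40.
S(9087015707888) = 9+0+8+7+0+1+5+7+0+7+8+8+8 = 68.
40 · 68 = 2720.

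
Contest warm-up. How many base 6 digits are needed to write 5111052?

5111052 in base 6 is 301314140, which has 9 digits.

9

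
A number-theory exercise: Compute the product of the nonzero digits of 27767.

2×7×7×6×7 = 4116

4116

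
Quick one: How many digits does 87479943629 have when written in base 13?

87479943629 in base 13 is 83319BCB70, which has 10 digits.

10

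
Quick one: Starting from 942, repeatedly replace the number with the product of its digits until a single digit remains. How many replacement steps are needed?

3

942 → 72 → 14 → 4 (3 steps)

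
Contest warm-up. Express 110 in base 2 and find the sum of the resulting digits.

5

110 in base 2 is 1101110.
Digit sum: 1+1+0+1+1+1+0 = 5.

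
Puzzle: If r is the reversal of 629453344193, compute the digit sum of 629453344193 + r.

Reversal of 629453344193 is 391443354926; 629453344193 + 391443354926 = 1020896699119.
Digit sum of 1020896699119: 1+0+2+0+8+9+6+6+9+9+1+1+9 = 61.

61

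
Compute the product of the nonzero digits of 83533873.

8×3×5×3×3×8×7×3 = 181440

181440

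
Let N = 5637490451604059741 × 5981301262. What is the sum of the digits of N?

5637490451604059741 × 5981301262 = 33719528752692312453166693142
Sum of its 29 digits: 125.

125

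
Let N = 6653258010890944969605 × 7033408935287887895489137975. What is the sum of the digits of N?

6653258010890944969605 × 7033408935287887895489137975 = 46795084342576092106714752793135147199744026249875
Sum of its 50 digits: 231.

231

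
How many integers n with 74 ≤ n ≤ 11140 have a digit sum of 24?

430

The integers in [74, 11140] that have a digit sum of 24: 699, 789, 798, 879, 888, 897, …, 10986, 10995.
430 qualify.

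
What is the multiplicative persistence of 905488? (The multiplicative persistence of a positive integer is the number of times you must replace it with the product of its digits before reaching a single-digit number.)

1

905488 → 0 (1 step)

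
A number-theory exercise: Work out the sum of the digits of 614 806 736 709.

6+1+4+8+0+6+7+3+6+7+0+9 = 57

57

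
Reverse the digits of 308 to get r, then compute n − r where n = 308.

-495

Reverse of 308 is 803.
308 − 803 = -495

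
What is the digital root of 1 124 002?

1

1+1+2+4+0+0+2 = 10
1+0 = 1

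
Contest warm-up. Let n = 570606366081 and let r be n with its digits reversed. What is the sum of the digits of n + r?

Reversal of 570606366081 is 180663606075; 570606366081 + 180663606075 = 751269972156.
Digit sum of 751269972156: 7+5+1+2+6+9+9+7+2+1+5+6 = 60.

60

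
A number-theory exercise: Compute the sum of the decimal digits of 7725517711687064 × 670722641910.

7725517711687064 × 670722641910 = 5181679649705245249251252240
Sum of its 28 digits: 117.

117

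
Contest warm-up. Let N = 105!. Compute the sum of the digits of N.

648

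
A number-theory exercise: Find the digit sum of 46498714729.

61

4+6+4+9+8+7+1+4+7+2+9 = 61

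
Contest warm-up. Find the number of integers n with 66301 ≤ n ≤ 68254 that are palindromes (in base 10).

19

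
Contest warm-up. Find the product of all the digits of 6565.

900

6×5×6×5 = 900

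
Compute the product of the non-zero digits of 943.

108

9×4×3 = 108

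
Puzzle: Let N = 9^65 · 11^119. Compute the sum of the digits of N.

837

9^65 · 11^119 = 894319390957487708800086174354915702406082040566115013211441941769561178370788667381638059874933742502556654890178700808315630944164676706884663636662173525108524582237531076787218408859
Sum of its 186 digits: 837.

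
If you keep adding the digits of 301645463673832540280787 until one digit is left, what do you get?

3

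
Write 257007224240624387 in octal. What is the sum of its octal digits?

257007224240624387 in base 8 is 16210453256144451403.
Digit sum: 1+6+2+1+0+4+5+3+2+5+6+1+4+4+4+5+1+4+0+3 = 61.

61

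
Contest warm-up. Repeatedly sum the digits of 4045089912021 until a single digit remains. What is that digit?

9

4+0+4+5+0+8+9+9+1+2+0+2+1 = 45
4+5 = 9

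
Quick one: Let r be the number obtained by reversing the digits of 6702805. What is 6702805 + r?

Reverse of 6702805 is 5082076.
6702805 + 5082076 = 11784881

11784881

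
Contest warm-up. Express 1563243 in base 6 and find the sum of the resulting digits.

1563243 in base 6 is 53301123.
Digit sum: 5+3+3+0+1+1+2+3 = 18.

18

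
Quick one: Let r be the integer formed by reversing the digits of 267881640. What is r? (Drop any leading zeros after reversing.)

Reversing 267881640 gives 46188762.

46188762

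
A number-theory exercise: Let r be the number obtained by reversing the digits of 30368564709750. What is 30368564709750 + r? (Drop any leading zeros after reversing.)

Reverse of 30368564709750 is 5790746586303.
30368564709750 + 5790746586303 = 36159311296053

36159311296053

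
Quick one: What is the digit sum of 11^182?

859

11^182 = 3415613322155337963230309019137886745993127517561754520913185138990948131801323816377387885451322873723593233174448247975661733714166602369191394857244862289589585090870729013103736973858921
Sum of its 190 digits: 859.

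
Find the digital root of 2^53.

5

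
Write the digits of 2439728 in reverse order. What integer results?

Reversing 2439728 gives 8279342.

8279342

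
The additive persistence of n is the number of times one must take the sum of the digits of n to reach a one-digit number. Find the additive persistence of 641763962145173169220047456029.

2

641763962145173169220047456029 → 122 → 5 (2 steps)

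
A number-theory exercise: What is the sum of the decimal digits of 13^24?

13^24 = 542800770374370512771595361
Sum of its 27 digits: 109.

109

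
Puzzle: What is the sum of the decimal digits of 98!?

639

98! = 9426890448883247745626185743057242473809693764078951663494238777294707070023223798882976159207729119823605850588608460429412647567360000000000000000000000
Sum of its 154 digits: 639.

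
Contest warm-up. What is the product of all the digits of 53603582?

0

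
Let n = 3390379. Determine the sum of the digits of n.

3+3+9+0+3+7+9 = 34

34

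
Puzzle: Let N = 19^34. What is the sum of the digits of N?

19^34 = 30034640110980377619945846078500632729311721
Sum of its 44 digits: 172.

172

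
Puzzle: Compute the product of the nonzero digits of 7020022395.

7560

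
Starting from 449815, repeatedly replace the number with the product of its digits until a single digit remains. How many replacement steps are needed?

2

449815 → 5760 → 0 (2 steps)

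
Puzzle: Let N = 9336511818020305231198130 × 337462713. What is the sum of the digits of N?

9336511818020305231198130 × 337462713 = 3150724608065694492408213190326690
Sum of its 34 digits: 135.

135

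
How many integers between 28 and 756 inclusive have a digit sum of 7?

33

The integers in [28, 756] that have a digit sum of 7: 34, 43, 52, 61, 70, 106, …, 610, 700.
33 qualify.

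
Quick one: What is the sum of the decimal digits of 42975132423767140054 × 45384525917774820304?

181

42975132423767140054 × 45384525917774820304 = 1950406011306264799722755291799850856416
Sum of its 40 digits: 181.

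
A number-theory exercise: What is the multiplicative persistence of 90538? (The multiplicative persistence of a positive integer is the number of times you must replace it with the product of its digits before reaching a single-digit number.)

1

90538 → 0 (1 step)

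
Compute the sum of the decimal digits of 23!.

99

23! = 25852016738884976640000
Sum of its 23 digits: 99.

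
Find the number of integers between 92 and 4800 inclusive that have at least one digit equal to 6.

The integers in [92, 4800] that have at least one digit equal to 6: 96, 106, 116, 126, 136, 146, …, 4786, 4796.
1299 qualify.

1299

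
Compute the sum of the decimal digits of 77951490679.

64

7+7+9+5+1+4+9+0+6+7+9 = 64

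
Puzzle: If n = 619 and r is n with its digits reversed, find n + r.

1535

Reverse of 619 is 916.
619 + 916 = 1535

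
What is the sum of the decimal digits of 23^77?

425

23^77 = 712924226912513004455728271323300657714052267955679067752437781532358642818400189341261477721474421502903
Sum of its 105 digits: 425.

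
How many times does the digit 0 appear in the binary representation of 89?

3

89 in base 2 is 1011001.
The digit 0 appears 3 times.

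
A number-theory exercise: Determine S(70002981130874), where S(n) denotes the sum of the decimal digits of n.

7+0+0+0+2+9+8+1+1+3+0+8+7+4 = 50

50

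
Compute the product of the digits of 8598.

8×5×9×8 = 2880

2880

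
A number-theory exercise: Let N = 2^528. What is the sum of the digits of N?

721

2^528 = 878694100496718043517683302282418331810487718418343092402491322775749527474899974671687634004666183037093927858109549828751614463963730408009475621262727315456
Sum of its 159 digits: 721.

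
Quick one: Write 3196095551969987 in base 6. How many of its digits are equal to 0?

3196095551969987 in base 6 is 51245310005452235415.
The digit 0 appears 3 times.

3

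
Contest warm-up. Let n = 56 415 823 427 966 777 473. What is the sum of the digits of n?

103

5+6+4+1+5+8+2+3+4+2+7+9+6+6+7+7+7+4+7+3 = 103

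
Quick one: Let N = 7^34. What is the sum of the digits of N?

142

7^34 = 54116956037952111668959660849
Sum of its 29 digits: 142.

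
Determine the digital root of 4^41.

7

The digital root of n equals n mod 9 (or 9 when 9 | n), so we need 4^41 mod 9.
4^41 ≡ 7 (mod 9), so the digital root is 7.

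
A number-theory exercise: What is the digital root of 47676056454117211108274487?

9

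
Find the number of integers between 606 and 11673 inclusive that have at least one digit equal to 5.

The integers in [606, 11673] that have at least one digit equal to 5: 615, 625, 635, 645, 650, 651, …, 11659, 11665.
3725 qualify.

3725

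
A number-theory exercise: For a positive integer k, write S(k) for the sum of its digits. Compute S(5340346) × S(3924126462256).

S(5340346) = 5+3+4+0+3+4+6 = 25.
S(3924126462256) = 3+9+2+4+1+2+6+4+6+2+2+5+6 = 52.
25 · 52 = 1300.

1300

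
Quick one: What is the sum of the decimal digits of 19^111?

19^111 = 8742783133586211652559990374704055804178644734417494500073558586145712200039147185104301989484242918343250260456094222377310009032398945680219
Sum of its 142 digits: 586.

586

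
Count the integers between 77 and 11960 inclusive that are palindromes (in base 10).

The integers in [77, 11960] that are palindromes (in base 10): 77, 88, 99, 101, 111, 121, …, 11811, 11911.
203 qualify.

203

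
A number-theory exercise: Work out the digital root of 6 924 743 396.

8

6+9+2+4+7+4+3+3+9+6 = 53
5+3 = 8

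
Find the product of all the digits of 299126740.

0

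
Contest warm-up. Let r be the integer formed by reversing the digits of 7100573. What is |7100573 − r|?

3350556

Reverse of 7100573 is 3750017.
|7100573 − 3750017| = 3350556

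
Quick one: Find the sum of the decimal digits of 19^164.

19^164 = 519505986227533122395248392988286500575252194082801279728692779929495781114277396136194446051622132054760018811243018942399204440572980969561737703534807394884260146537331201533499630602758070400236079600991121
Sum of its 210 digits: 901.

901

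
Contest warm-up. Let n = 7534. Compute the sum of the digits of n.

7+5+3+4 = 19

19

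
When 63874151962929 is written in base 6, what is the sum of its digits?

44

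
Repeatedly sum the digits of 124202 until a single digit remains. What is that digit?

1+2+4+2+0+2 = 11
1+1 = 2
(Equivalently, 124202 mod 9 = 2.)

2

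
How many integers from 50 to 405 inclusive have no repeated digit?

265

The integers in [50, 405] that have no repeated digit: 50, 51, 52, 53, 54, 56, …, 403, 405.
265 qualify.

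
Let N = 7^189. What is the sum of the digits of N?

703

7^189 = 5290900114688003880913929262431876014847986380655669744284715863995739103511564781266088714863127732599055455273608421617379187160310202302336814279024706709607
Sum of its 160 digits: 703.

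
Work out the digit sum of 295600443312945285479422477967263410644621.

179

2+9+5+6+0+0+4+4+3+3+1+2+9+4+5+2+8+5+4+7+9+4+2+2+4+7+7+9+6+7+2+6+3+4+1+0+6+4+4+6+2+1 = 179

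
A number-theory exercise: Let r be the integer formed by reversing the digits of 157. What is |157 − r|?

Reverse of 157 is 751.
|157 − 751| = 594

594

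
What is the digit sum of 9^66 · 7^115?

711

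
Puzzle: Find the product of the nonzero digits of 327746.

7056

3×2×7×7×4×6 = 7056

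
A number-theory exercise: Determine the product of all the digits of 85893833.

622080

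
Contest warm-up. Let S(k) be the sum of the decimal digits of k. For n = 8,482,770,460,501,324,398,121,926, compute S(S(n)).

3

First digit sum: 102.
1+0+2 = 3.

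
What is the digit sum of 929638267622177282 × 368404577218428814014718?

203

929638267622177282 × 368404577218428814014718 = 342482992949420801653628913827866753236476
Sum of its 42 digits: 203.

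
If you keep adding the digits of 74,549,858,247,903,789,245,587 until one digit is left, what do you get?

4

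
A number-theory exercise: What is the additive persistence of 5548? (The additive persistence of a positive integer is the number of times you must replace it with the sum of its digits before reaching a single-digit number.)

2

5548 → 22 → 4 (2 steps)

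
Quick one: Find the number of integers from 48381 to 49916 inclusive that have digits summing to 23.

The integers in [48381, 49916] that have digits summing to 23: 48407, 48416, 48425, 48434, 48443, 48452, …, 49901, 49910.
96 qualify.

96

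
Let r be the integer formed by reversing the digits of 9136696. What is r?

Reversing 9136696 gives 6966319.

6966319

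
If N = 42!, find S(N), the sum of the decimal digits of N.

42! = 1405006117752879898543142606244511569936384000000000
Sum of its 52 digits: 189.

189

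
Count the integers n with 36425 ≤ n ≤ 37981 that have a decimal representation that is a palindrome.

16

The integers in [36425, 37981] that have a decimal representation that is a palindrome: 36463, 36563, 36663, 36763, 36863, 36963, …, 37873, 37973.
16 qualify.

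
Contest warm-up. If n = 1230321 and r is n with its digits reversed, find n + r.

Reverse of 1230321 is 1230321.
1230321 + 1230321 = 2460642

2460642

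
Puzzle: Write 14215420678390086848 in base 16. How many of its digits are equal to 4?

1

14215420678390086848 in base 16 is C54751CA5C2EFCC0.
The digit 4 appears 1 time.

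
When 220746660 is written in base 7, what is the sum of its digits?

24

220746660 in base 7 is 5320213161.
Digit sum: 5+3+2+0+2+1+3+1+6+1 = 24.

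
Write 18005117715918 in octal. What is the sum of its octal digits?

18005117715918 in base 8 is 406004451242716.
Digit sum: 4+0+6+0+0+4+4+5+1+2+4+2+7+1+6 = 46.

46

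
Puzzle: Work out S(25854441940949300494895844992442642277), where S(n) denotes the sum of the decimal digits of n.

2+5+8+5+4+4+4+1+9+4+0+9+4+9+3+0+0+4+9+4+8+9+5+8+4+4+9+9+2+4+4+2+6+4+2+2+7+7 = 184

184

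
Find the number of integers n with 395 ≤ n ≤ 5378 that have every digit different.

The integers in [395, 5378] that have every digit different: 395, 396, 397, 398, 401, 402, …, 5376, 5378.
2661 qualify.

2661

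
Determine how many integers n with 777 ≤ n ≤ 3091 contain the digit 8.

The integers in [777, 3091] that contain the digit 8: 778, 780, 781, 782, 783, 784, …, 3088, 3089.
691 qualify.

691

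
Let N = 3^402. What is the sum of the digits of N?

3^402 = 634957119778979931412178444183413165948571546515085841865841008883358769964246407409213686765024207423394571013428203206802368137646421100247305760090817313251642567913842818731989550006792009
Sum of its 192 digits: 828.

828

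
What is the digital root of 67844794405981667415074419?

4

6+7+8+4+4+7+9+4+4+0+5+9+8+1+6+6+7+4+1+5+0+7+4+4+1+9 = 130
1+3+0 = 4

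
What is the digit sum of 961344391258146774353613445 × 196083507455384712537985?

961344391258146774353613445 × 196083507455384712537985 = 188503780110459101099089531241714952211281569208325
Sum of its 51 digits: 196.

196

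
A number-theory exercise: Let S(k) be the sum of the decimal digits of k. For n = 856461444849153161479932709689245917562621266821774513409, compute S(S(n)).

16

First digit sum: 268.
2+6+8 = 16.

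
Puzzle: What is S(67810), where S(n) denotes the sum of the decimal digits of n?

6+7+8+1+0 = 22

22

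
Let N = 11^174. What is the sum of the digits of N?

784

11^174 = 15934088227281509102626398852762656220402305223648534165063052083160240661087066490039140880994442556936062906460349771912000854838230856267585175802652479276515653628881972998840841
Sum of its 182 digits: 784.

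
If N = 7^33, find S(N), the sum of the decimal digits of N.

127

7^33 = 7730993719707444524137094407
Sum of its 28 digits: 127.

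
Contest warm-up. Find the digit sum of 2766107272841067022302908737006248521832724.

163

2+7+6+6+1+0+7+2+7+2+8+4+1+0+6+7+0+2+2+3+0+2+9+0+8+7+3+7+0+0+6+2+4+8+5+2+1+8+3+2+7+2+4 = 163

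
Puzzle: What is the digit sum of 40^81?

199

40^81 = 5846006549323611672814739330865132078623730171904000000000000000000000000000000000000000000000000000000000000000000000000000000000
Sum of its 130 digits: 199.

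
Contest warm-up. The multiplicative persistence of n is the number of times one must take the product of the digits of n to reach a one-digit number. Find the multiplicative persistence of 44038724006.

44038724006 → 0 (1 step)

1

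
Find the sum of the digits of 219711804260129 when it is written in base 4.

38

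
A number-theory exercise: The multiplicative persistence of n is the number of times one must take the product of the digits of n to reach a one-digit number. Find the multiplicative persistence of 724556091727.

724556091727 → 0 (1 step)

1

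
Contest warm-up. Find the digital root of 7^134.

4

The digital root of n equals n mod 9 (or 9 when 9 | n), so we need 7^134 mod 9.
7^134 ≡ 4 (mod 9), so the digital root is 4.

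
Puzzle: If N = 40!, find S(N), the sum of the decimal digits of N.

189

40! = 815915283247897734345611269596115894272000000000
Sum of its 48 digits: 189.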